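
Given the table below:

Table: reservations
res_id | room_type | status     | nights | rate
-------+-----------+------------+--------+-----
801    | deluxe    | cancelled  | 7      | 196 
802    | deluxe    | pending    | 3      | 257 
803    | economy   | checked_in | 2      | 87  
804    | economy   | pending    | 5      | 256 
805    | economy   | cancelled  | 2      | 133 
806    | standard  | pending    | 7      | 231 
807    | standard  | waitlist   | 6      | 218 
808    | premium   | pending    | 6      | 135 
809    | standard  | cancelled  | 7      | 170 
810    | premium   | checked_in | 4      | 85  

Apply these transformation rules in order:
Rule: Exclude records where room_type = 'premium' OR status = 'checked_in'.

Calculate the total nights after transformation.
37

Step 1: Find records where room_type = 'premium' OR status = 'checked_in'
Step 2: 3 records match, summing to 12
Step 3: Original sum: 49
Step 4: Remaining sum = 49 - 12 = 37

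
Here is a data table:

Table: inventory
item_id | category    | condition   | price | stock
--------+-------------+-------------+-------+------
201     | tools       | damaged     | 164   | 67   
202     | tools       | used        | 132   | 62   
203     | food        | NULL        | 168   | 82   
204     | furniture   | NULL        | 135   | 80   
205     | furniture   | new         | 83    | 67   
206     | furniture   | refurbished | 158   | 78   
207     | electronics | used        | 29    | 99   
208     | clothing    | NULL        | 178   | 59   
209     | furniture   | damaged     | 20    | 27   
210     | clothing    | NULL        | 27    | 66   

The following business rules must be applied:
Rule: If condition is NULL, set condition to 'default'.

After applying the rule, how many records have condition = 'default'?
4

Step 1: Count records where condition IS NULL
Step 2: Found 4 records with NULL condition
Step 3: These records will have condition set to 'default'
Step 4: Records already having condition = 'default': 0
Step 5: Answer: 4 + 0 = 4 records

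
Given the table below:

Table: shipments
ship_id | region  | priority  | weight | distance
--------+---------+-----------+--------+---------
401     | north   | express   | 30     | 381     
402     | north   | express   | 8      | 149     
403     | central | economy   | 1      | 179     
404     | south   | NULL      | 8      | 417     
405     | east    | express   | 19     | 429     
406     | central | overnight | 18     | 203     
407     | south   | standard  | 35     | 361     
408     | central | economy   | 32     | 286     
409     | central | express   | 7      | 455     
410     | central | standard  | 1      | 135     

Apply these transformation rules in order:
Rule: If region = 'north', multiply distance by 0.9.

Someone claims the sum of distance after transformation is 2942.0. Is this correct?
Yes, the result is correct.

Step 1: Calculate the correct sum after transformation
Step 2: Apply multiplier 0.9 to records where region = 'north'
Step 3: Correct result = 2942.0
Step 4: Claimed result = 2942.0
Step 5: 2942.0 = 2942.0 ✓
Conclusion: The claimed result is correct.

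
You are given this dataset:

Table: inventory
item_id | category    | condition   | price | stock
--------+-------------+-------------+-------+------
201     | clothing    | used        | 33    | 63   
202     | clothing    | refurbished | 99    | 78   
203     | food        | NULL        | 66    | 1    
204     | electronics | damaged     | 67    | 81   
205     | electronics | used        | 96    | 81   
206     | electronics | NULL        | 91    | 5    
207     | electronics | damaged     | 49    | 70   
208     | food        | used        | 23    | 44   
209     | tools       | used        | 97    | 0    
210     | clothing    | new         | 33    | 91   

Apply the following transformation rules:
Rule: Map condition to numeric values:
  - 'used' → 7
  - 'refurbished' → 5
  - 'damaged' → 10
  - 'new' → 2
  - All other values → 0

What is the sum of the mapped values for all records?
55

Step 1: Apply mapping to each record
Step 2: Count by status:
  'used': 4 records × 7 = 28
  'refurbished': 1 records × 5 = 5
  'damaged': 2 records × 10 = 20
  'new': 1 records × 2 = 2
Step 3: Sum all mapped values = 55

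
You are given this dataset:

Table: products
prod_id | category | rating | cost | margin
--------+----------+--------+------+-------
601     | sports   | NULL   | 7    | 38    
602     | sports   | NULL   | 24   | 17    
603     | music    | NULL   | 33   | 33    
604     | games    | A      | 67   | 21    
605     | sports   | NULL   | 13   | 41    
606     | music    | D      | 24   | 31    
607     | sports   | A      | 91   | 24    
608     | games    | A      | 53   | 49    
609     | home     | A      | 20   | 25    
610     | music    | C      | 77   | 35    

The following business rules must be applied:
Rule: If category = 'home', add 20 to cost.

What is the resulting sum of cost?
429

Step 1: Count records where category = 'home': 1
Step 2: Total bonus added: 1 × 20 = 20
Step 3: Original sum of cost: 409
Step 4: Final sum = 409 + 20 = 429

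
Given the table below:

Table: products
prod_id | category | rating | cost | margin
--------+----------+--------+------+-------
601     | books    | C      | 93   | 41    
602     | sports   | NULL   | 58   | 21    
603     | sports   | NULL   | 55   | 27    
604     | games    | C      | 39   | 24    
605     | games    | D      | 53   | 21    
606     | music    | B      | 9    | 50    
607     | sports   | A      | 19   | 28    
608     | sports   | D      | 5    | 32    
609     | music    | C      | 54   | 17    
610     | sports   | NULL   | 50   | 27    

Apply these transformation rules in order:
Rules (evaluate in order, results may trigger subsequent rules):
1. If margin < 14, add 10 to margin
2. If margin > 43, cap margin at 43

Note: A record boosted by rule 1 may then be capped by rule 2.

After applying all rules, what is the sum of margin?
281

Step 1: Apply rule 1 to records with margin < 14
  - 0 records get bonus of 10
  - Of these, 0 records then exceed 43 and get capped
Step 2: Apply rule 2 to records with margin > 43
  - 1 records (original) are capped
Step 3: Calculate final sum = 281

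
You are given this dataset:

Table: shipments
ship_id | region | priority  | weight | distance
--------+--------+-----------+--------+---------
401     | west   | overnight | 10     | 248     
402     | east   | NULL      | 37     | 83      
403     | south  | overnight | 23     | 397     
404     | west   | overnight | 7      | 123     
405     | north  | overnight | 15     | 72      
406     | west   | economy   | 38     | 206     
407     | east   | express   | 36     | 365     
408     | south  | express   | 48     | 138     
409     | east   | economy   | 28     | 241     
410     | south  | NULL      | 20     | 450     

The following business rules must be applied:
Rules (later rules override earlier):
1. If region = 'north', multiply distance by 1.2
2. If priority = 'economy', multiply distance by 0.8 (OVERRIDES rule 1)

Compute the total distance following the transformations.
2248.0

Step 1: Rule 2 takes priority for records with priority = 'economy'
  - 2 records: 447 × 0.8 = 357.6
Step 2: Rule 1 applies to remaining records with region = 'north'
  - 1 records: 72 × 1.2 = 86.4
Step 3: Other records unchanged: 1804
Step 4: Final sum = 357.6 + 86.4 + 1804 = 2248.0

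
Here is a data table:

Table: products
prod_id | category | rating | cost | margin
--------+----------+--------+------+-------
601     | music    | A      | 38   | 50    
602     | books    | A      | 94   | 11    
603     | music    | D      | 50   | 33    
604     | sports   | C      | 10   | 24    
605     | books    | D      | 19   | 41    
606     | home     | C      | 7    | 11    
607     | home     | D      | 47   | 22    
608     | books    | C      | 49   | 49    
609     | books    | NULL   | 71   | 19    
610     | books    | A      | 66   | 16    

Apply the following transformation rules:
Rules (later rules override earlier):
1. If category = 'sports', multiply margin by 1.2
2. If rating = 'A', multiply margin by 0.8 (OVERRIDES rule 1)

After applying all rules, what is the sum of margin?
265.4

Step 1: Rule 2 takes priority for records with rating = 'A'
  - 3 records: 77 × 0.8 = 61.6
Step 2: Rule 1 applies to remaining records with category = 'sports'
  - 1 records: 24 × 1.2 = 28.8
Step 3: Other records unchanged: 175
Step 4: Final sum = 61.6 + 28.8 + 175 = 265.4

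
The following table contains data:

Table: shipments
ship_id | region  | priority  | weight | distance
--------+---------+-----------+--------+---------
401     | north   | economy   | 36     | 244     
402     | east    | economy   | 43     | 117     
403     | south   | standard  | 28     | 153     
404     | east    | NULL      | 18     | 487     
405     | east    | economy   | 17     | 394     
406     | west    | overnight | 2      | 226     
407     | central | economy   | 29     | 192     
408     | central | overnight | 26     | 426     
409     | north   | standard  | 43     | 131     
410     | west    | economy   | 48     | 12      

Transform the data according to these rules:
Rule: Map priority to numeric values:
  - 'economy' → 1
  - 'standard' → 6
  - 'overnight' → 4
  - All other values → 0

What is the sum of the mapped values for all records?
25

Step 1: Apply mapping to each record
Step 2: Count by status:
  'economy': 5 records × 1 = 5
  'standard': 2 records × 6 = 12
  'overnight': 2 records × 4 = 8
Step 3: Sum all mapped values = 25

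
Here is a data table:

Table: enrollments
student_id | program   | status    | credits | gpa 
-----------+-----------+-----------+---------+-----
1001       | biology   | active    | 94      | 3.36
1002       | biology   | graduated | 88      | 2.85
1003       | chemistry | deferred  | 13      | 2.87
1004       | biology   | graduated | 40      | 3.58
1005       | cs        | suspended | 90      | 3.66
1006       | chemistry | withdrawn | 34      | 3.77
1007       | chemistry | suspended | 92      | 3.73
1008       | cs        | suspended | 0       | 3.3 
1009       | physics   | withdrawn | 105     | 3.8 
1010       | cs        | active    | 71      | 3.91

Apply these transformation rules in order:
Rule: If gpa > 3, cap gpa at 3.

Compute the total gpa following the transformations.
29.72

Step 1: 8 records have gpa > 3
Step 2: These records originally summed to 29.11
Step 3: After capping: 8 × 3 = 24
Step 4: Unaffected records sum: 5.72
Step 5: Final sum = 24 + 5.72 = 29.72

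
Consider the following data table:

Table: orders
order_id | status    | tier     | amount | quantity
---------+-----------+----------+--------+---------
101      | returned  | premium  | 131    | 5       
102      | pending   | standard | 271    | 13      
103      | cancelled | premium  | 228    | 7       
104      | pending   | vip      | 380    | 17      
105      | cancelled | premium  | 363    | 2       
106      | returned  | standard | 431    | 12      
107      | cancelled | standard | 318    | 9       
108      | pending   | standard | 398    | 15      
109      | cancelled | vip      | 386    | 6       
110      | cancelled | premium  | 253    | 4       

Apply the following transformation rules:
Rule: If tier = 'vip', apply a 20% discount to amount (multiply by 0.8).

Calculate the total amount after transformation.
3005.8

Step 1: Records with tier = 'vip' have total amount = 766
Step 2: Apply multiplier: 766 × 0.8 = 612.8
Step 3: Other records total: 2393
Step 4: Final sum = 612.8 + 2393 = 3005.8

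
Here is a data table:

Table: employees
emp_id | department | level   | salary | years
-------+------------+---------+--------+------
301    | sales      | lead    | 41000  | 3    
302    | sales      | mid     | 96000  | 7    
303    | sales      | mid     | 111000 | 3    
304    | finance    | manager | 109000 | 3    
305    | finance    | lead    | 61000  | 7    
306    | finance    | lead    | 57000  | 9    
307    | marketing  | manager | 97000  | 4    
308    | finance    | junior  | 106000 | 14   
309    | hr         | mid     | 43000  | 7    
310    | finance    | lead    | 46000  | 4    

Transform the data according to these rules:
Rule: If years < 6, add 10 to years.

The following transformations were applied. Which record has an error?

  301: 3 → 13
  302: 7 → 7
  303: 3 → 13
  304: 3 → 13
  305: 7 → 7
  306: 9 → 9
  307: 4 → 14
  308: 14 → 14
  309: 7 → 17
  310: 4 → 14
Record 309 has an error. The correct transformed value should be 7, not 17.

Step 1: Check each record against the rule
Step 2: Record 309 has years = 7
Step 3: Since 7 >= 6, the bonus should not have been applied
Step 4: Correct value = 7, but claimed value = 17
Conclusion: Record 309 has the error.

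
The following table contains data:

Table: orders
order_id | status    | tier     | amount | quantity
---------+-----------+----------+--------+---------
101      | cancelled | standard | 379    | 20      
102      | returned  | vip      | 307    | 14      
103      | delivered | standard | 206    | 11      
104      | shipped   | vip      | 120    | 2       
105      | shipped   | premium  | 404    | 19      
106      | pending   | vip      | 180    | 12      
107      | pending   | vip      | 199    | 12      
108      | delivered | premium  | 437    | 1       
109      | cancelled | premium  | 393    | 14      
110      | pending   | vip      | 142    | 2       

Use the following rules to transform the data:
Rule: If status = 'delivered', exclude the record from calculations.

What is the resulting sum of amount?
2124

Step 1: Identify records where status = 'delivered'
Step 2: The excluded records sum to 643
Step 3: Original total amount = 2767
Step 4: Remaining total = 2767 - 643 = 2124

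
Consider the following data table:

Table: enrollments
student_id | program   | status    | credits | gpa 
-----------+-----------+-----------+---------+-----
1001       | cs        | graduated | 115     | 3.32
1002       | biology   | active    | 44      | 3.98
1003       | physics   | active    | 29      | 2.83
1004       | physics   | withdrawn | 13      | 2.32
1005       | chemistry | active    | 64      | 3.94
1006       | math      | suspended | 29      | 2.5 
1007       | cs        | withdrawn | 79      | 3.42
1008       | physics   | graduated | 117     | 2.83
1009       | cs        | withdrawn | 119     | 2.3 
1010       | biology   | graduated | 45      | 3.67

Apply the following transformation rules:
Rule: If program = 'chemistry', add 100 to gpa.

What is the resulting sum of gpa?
131.11

Step 1: Count records where program = 'chemistry': 1
Step 2: Total bonus added: 1 × 100 = 100
Step 3: Original sum of gpa: 31.11
Step 4: Final sum = 31.11 + 100 = 131.11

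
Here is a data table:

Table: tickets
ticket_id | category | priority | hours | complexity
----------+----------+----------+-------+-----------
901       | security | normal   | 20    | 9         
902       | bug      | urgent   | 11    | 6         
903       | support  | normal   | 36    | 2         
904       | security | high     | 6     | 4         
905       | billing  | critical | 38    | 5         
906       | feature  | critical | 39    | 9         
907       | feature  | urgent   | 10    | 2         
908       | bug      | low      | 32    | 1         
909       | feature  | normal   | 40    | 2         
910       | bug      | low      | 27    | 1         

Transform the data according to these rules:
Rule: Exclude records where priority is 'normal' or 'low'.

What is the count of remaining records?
5

Step 1: Count records to exclude
  - 3 (normal) + 2 (low) = 5 records
Step 2: Total records: 10
Step 3: Remaining = 10 - 5 = 5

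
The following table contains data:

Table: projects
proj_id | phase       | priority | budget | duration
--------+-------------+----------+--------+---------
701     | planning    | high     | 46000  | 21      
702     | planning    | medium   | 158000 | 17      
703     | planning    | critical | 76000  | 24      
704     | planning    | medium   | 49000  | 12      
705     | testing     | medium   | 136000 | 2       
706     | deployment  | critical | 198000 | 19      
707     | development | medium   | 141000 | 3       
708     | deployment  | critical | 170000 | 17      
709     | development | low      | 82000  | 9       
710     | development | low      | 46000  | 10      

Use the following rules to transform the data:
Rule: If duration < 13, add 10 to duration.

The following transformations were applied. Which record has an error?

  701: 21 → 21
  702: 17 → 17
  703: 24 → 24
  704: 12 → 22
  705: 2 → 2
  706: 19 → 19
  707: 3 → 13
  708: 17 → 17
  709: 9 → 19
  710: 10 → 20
Record 705 has an error. The correct transformed value should be 12, not 2.

Step 1: Check each record against the rule
Step 2: Record 705 has duration = 2
Step 3: Since 2 < 13, the bonus should have been applied
Step 4: Correct value = 12, but claimed value = 2
Conclusion: Record 705 has the error.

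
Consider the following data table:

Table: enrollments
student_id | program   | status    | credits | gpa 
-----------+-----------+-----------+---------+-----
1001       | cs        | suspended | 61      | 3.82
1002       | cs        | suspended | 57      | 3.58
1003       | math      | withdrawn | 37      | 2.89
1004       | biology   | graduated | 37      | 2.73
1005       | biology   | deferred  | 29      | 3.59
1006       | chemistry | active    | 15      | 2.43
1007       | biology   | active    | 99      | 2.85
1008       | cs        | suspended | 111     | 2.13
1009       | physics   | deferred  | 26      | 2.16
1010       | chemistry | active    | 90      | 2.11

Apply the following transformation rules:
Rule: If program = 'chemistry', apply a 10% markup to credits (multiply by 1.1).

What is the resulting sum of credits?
572.5

Step 1: Records with program = 'chemistry' have total credits = 105
Step 2: Apply multiplier: 105 × 1.1 = 115.5
Step 3: Other records total: 457
Step 4: Final sum = 115.5 + 457 = 572.5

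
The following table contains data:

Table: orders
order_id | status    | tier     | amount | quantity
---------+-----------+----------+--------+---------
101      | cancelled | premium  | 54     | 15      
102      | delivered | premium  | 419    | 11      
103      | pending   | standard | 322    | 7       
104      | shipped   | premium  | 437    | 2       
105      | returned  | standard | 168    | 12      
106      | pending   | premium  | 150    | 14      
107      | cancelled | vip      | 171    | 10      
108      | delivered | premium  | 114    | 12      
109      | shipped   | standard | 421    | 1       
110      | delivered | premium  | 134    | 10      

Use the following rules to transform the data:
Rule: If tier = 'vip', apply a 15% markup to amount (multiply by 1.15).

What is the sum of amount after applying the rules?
2415.65

Step 1: Records with tier = 'vip' have total amount = 171
Step 2: Apply multiplier: 171 × 1.15 = 196.65
Step 3: Other records total: 2219
Step 4: Final sum = 196.65 + 2219 = 2415.65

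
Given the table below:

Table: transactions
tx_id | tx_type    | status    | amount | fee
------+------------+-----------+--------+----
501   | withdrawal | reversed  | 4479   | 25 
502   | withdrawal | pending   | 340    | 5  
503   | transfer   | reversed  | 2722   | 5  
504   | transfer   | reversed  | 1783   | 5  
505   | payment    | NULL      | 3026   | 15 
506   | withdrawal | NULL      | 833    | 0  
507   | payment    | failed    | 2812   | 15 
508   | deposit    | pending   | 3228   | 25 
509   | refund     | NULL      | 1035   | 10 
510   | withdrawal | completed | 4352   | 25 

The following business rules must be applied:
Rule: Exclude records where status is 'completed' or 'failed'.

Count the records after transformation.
8

Step 1: Count records to exclude
  - 1 (completed) + 1 (failed) = 2 records
Step 2: Total records: 10
Step 3: Remaining = 10 - 2 = 8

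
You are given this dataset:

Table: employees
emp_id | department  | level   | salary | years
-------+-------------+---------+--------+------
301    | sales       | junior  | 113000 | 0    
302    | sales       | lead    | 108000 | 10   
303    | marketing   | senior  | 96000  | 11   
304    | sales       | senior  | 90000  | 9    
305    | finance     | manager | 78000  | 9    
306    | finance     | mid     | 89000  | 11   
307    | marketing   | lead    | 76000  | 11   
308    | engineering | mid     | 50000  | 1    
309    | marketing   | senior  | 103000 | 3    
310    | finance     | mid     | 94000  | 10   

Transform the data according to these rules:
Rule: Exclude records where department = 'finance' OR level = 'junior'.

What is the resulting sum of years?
45

Step 1: Find records where department = 'finance' OR level = 'junior'
Step 2: 4 records match, summing to 30
Step 3: Original sum: 75
Step 4: Remaining sum = 75 - 30 = 45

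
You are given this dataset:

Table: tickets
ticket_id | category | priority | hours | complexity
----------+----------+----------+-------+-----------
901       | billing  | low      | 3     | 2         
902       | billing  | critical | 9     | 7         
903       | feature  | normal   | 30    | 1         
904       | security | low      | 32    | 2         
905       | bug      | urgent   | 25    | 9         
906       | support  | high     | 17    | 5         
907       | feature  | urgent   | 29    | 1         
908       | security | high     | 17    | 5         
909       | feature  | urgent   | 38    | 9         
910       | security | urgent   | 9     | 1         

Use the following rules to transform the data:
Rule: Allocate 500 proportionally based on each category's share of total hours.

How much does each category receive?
billing: 28.71, bug: 59.81, feature: 232.06, security: 138.76, support: 40.67

Step 1: Calculate total hours = 209
Step 2: Calculate each category's proportion:
  billing: 12/209 = 5.74% → 28.71
  bug: 25/209 = 11.96% → 59.81
  feature: 97/209 = 46.41% → 232.06
  security: 58/209 = 27.75% → 138.76
  support: 17/209 = 8.13% → 40.67
Step 3: Verify: sum of allocations ≈ 500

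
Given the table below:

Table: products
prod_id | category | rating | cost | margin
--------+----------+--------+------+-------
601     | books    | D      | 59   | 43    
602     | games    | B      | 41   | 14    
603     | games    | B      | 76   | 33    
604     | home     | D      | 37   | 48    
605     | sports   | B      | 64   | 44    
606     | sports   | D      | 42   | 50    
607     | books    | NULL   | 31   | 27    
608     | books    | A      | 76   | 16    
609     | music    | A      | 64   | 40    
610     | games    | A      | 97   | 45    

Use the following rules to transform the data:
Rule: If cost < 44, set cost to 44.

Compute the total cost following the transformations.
612

Step 1: 4 records have cost < 44
Step 2: These records originally summed to 151
Step 3: After setting to minimum: 4 × 44 = 176
Step 4: Unaffected records sum: 436
Step 5: Final sum = 176 + 436 = 612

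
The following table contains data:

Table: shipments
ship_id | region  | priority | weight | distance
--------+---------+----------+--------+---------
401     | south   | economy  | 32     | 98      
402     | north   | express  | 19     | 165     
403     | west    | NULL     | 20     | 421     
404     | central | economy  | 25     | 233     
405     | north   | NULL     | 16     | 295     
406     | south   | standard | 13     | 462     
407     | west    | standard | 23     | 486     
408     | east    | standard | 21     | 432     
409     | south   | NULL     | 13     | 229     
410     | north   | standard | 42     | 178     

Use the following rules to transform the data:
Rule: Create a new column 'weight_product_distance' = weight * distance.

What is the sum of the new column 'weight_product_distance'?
61945

Step 1: For each record, compute weight * distance
Example calculations:
  32 * 98 = 3136
  19 * 165 = 3135
  20 * 421 = 8420
  ...
Step 2: Sum all derived values
Step 3: Total = 61945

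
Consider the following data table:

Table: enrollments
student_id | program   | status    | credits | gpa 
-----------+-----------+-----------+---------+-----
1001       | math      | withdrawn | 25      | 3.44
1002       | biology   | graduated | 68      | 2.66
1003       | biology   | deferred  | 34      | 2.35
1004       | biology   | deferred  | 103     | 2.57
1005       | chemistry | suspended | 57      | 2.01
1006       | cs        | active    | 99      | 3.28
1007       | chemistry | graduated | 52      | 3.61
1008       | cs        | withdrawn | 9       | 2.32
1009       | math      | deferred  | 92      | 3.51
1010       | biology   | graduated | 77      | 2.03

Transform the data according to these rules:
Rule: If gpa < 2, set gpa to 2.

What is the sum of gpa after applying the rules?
27.78

Step 1: 0 records have gpa < 2
Step 2: These records originally summed to 0
Step 3: After setting to minimum: 0 × 2 = 0
Step 4: Unaffected records sum: 27.78
Step 5: Final sum = 0 + 27.78 = 27.78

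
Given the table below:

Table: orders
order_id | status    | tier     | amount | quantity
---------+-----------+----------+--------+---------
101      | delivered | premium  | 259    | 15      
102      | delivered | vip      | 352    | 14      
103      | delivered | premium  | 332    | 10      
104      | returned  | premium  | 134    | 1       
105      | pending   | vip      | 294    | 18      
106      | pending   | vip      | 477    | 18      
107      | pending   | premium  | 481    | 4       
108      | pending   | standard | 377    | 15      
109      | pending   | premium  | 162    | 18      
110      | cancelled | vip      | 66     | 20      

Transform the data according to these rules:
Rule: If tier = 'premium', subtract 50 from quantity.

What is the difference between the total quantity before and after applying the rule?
250

Step 1: Original sum of quantity = 133
Step 2: 5 records have tier = 'premium'
Step 3: Each affected record changes by -50
Step 4: Total change = 5 × -50 = -250
Step 5: New sum = 133 + -250 = -117
Step 6: Difference = |-117 - 133| = 250
        (Sum decreased by 250)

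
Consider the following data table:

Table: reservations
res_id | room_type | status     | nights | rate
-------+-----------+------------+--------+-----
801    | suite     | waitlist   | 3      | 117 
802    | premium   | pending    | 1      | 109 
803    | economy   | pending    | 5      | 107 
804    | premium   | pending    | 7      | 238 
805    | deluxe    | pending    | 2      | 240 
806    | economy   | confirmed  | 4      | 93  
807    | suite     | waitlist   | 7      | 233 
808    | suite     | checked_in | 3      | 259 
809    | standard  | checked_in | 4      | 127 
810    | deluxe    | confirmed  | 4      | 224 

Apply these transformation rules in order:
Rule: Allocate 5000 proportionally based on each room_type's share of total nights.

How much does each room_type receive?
deluxe: 750.0, economy: 1125.0, premium: 1000.0, standard: 500.0, suite: 1625.0

Step 1: Calculate total nights = 40
Step 2: Calculate each room_type's proportion:
  deluxe: 6/40 = 15.00% → 750.0
  economy: 9/40 = 22.50% → 1125.0
  premium: 8/40 = 20.00% → 1000.0
  standard: 4/40 = 10.00% → 500.0
  suite: 13/40 = 32.50% → 1625.0
Step 3: Verify: sum of allocations ≈ 5000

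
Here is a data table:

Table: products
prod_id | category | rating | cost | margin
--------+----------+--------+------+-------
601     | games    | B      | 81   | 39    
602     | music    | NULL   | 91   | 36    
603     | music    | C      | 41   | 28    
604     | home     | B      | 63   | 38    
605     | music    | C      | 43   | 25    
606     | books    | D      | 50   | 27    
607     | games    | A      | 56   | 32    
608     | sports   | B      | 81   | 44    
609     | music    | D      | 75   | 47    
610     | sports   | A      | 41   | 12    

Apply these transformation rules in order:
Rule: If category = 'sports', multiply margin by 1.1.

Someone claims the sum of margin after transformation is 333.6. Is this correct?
Yes, the result is correct.

Step 1: Calculate the correct sum after transformation
Step 2: Apply multiplier 1.1 to records where category = 'sports'
Step 3: Correct result = 333.6
Step 4: Claimed result = 333.6
Step 5: 333.6 = 333.6 ✓
Conclusion: The claimed result is correct.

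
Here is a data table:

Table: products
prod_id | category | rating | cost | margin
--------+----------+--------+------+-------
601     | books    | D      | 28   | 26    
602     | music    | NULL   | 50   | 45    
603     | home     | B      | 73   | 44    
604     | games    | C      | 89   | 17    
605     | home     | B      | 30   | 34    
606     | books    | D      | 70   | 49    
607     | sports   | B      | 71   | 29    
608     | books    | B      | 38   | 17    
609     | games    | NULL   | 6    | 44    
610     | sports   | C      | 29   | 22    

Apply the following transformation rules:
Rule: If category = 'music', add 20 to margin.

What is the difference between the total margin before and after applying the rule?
20

Step 1: Original sum of margin = 327
Step 2: 1 records have category = 'music'
Step 3: Each affected record changes by 20
Step 4: Total change = 1 × 20 = 20
Step 5: New sum = 327 + 20 = 347
Step 6: Difference = |347 - 327| = 20
        (Sum increased by 20)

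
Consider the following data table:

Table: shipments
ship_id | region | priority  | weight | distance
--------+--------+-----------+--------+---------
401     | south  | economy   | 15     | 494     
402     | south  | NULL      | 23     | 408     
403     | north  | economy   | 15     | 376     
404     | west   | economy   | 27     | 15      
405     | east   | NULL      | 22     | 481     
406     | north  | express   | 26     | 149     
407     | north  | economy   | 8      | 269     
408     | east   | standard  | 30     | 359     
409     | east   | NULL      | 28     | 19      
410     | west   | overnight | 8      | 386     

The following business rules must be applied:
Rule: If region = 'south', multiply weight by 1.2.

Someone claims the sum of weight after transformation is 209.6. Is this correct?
Yes, the result is correct.

Step 1: Calculate the correct sum after transformation
Step 2: Apply multiplier 1.2 to records where region = 'south'
Step 3: Correct result = 209.6
Step 4: Claimed result = 209.6
Step 5: 209.6 = 209.6 ✓
Conclusion: The claimed result is correct.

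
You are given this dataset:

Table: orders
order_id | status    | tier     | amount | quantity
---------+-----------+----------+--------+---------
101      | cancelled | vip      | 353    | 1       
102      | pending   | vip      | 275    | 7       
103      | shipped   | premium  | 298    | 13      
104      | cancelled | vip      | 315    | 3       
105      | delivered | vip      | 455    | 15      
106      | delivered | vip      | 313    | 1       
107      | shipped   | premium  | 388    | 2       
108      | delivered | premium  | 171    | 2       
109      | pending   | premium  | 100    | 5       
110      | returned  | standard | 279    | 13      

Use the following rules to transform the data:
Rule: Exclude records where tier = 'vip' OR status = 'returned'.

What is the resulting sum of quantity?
22

Step 1: Find records where tier = 'vip' OR status = 'returned'
Step 2: 6 records match, summing to 40
Step 3: Original sum: 62
Step 4: Remaining sum = 62 - 40 = 22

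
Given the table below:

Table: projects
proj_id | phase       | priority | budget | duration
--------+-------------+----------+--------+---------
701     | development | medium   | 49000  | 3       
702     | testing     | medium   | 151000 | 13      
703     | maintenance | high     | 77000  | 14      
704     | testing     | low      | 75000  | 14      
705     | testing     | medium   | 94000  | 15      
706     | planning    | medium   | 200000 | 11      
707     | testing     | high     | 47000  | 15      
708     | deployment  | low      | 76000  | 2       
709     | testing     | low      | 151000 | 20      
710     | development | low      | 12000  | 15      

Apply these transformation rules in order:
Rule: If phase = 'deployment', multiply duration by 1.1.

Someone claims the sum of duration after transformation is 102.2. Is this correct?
No, the correct result is 122.2.

Step 1: Calculate the correct sum after transformation
Step 2: Apply multiplier 1.1 to records where phase = 'deployment'
Step 3: Correct result = 122.2
Step 4: Claimed result = 102.2
Step 5: 122.2 ≠ 102.2
Conclusion: The claimed result is incorrect. The correct answer is 122.2.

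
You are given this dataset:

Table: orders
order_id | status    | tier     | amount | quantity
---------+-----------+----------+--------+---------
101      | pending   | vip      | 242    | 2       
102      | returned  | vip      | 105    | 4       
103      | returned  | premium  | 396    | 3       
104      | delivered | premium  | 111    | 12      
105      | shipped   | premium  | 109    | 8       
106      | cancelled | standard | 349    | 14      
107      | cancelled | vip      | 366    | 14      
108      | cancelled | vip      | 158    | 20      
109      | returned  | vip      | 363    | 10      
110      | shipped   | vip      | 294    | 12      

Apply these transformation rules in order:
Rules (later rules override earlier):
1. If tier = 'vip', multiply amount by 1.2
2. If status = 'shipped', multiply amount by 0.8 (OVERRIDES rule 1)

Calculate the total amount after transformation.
2659.2

Step 1: Rule 2 takes priority for records with status = 'shipped'
  - 2 records: 403 × 0.8 = 322.4
Step 2: Rule 1 applies to remaining records with tier = 'vip'
  - 5 records: 1234 × 1.2 = 1480.8
Step 3: Other records unchanged: 856
Step 4: Final sum = 322.4 + 1480.8 + 856 = 2659.2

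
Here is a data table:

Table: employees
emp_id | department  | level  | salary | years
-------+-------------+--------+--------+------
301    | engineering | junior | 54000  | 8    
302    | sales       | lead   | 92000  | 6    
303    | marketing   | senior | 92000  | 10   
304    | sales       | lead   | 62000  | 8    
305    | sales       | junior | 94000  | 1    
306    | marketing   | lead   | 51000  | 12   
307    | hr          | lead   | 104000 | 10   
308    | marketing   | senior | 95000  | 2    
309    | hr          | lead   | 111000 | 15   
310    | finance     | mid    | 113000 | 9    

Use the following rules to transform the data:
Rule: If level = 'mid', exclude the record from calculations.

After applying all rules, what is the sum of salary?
755000

Step 1: Identify records where level = 'mid'
Step 2: The excluded records sum to 113000
Step 3: Original total salary = 868000
Step 4: Remaining total = 868000 - 113000 = 755000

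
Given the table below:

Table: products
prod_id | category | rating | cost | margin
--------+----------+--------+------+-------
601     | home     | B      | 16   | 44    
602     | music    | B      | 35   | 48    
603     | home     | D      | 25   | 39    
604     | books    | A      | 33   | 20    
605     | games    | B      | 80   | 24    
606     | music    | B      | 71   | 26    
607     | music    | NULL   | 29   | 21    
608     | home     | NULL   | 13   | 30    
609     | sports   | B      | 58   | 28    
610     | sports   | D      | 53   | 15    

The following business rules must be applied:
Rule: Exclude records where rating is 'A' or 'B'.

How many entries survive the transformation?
4

Step 1: Count records to exclude
  - 1 (A) + 5 (B) = 6 records
Step 2: Total records: 10
Step 3: Remaining = 10 - 6 = 4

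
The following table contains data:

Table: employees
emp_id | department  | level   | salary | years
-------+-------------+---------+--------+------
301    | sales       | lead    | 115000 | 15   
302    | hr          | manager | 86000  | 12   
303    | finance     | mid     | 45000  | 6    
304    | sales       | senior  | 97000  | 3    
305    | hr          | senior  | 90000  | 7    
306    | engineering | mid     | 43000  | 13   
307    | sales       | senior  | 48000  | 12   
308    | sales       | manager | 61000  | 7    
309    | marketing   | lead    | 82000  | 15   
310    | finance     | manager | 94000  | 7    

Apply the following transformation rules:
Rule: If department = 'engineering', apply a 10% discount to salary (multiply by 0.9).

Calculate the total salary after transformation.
756700.0

Step 1: Records with department = 'engineering' have total salary = 43000
Step 2: Apply multiplier: 43000 × 0.9 = 38700.0
Step 3: Other records total: 718000
Step 4: Final sum = 38700.0 + 718000 = 756700.0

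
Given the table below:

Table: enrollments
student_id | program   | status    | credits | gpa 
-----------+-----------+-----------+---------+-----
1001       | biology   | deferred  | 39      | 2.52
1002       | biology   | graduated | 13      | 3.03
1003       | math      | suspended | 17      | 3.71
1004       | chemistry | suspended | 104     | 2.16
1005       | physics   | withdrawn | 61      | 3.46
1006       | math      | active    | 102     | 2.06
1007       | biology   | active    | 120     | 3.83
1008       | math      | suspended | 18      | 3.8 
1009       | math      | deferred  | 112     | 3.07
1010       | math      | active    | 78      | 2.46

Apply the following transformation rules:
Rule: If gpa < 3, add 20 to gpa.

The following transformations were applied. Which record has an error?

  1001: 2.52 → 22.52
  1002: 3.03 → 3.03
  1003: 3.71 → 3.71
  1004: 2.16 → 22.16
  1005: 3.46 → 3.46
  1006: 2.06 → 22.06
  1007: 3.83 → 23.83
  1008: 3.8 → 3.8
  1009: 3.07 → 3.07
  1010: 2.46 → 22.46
Record 1007 has an error. The correct transformed value should be 3.83, not 23.83.

Step 1: Check each record against the rule
Step 2: Record 1007 has gpa = 3.83
Step 3: Since 3.83 >= 3, the bonus should not have been applied
Step 4: Correct value = 3.83, but claimed value = 23.83
Conclusion: Record 1007 has the error.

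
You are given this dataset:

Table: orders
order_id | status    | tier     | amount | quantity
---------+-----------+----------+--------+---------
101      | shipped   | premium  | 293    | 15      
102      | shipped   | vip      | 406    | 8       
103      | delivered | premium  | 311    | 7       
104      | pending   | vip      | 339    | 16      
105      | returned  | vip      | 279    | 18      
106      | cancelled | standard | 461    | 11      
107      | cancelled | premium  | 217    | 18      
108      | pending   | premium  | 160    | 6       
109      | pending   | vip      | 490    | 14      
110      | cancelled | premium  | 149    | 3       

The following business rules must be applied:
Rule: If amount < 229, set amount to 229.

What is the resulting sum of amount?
3266

Step 1: 3 records have amount < 229
Step 2: These records originally summed to 526
Step 3: After setting to minimum: 3 × 229 = 687
Step 4: Unaffected records sum: 2579
Step 5: Final sum = 687 + 2579 = 3266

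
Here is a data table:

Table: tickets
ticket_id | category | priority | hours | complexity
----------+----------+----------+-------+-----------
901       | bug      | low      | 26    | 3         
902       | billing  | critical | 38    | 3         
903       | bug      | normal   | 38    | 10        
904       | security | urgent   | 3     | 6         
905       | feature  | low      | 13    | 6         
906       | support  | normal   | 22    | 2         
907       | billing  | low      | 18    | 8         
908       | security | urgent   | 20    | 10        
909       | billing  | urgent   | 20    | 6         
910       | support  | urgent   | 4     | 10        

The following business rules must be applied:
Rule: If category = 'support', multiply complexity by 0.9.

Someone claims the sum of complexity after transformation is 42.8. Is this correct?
No, the correct result is 62.8.

Step 1: Calculate the correct sum after transformation
Step 2: Apply multiplier 0.9 to records where category = 'support'
Step 3: Correct result = 62.8
Step 4: Claimed result = 42.8
Step 5: 62.8 ≠ 42.8
Conclusion: The claimed result is incorrect. The correct answer is 62.8.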